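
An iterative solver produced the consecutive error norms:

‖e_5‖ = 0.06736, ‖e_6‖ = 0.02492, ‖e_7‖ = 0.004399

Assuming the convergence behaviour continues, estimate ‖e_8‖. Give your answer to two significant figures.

First estimate the order: p ≈ ln(‖e_7‖/‖e_6‖) / ln(‖e_6‖/‖e_5‖) = ln(0.004399/0.02492)/ln(0.02492/0.06736) = ln(0.176525)/ln(0.369952) ≈ 1.7441.
Then ‖e_8‖ ≈ ‖e_7‖·(‖e_7‖/‖e_6‖)^p = 0.004399·(0.176525)^1.7441 = 0.004399·0.0485685 ≈ 0.0002137.

2.1e-4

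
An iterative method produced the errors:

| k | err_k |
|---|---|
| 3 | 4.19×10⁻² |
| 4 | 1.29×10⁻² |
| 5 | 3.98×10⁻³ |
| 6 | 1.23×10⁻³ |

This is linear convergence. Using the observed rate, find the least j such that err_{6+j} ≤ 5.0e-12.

17

Rate ρ ≈ err_6/err_5 = 1.23×10⁻³/3.98×10⁻³ = 0.3090.
After j more steps, err_{6+j} ≈ 1.23×10⁻³·ρ^j; need ρ^j ≤ 5.0e-12/1.23×10⁻³ = 4.06504e-09.
j ≥ ln(4.06504e-09)/ln(0.3090) = -19.3208/-1.17441 = 16.451.
So 17 more iterations are needed.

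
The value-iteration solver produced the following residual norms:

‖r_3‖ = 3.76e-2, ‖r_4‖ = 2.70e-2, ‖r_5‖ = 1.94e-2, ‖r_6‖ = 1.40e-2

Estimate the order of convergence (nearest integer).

Consecutive ratios: ‖r_6‖/‖r_5‖ = 1.40e-2/1.94e-2 = 0.721649, ‖r_5‖/‖r_4‖ = 1.94e-2/2.70e-2 = 0.718519.
p ≈ ln(0.721649)/ln(0.718519) = -0.3262/-0.3306 ≈ 0.99.
So the convergence is linear (order 1).

1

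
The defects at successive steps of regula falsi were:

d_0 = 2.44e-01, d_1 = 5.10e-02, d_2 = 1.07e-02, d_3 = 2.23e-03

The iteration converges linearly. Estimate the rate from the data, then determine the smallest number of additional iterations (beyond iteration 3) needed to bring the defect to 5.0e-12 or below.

13

Rate ρ ≈ d_3/d_2 = 2.23e-03/1.07e-02 = 0.2084.
After j more steps, d_{3+j} ≈ 2.23e-03·ρ^j; need ρ^j ≤ 5.0e-12/2.23e-03 = 2.24215e-09.
j ≥ ln(2.24215e-09)/ln(0.2084) = -19.9158/-1.56830 = 12.699.
So 13 more iterations are needed.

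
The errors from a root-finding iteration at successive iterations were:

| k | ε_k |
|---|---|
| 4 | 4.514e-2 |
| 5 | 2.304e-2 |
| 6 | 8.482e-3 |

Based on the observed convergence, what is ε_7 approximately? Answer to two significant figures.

1.9e-3

First estimate the order: p ≈ ln(ε_6/ε_5) / ln(ε_5/ε_4) = ln(8.482e-3/2.304e-2)/ln(2.304e-2/4.514e-2) = ln(0.368142)/ln(0.510412) ≈ 1.4858.
Then ε_7 ≈ ε_6·(ε_6/ε_5)^p = 8.482e-3·(0.368142)^1.4858 = 8.482e-3·0.226561 ≈ 0.001922.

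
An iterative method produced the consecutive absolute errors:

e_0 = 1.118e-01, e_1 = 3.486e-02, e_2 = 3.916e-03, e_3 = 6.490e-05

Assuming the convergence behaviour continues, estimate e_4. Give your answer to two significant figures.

First estimate the order: p ≈ ln(e_3/e_2) / ln(e_2/e_1) = ln(6.490e-05/3.916e-03)/ln(3.916e-03/3.486e-02) = ln(0.016573)/ln(0.112335) ≈ 1.8753.
Then e_4 ≈ e_3·(e_3/e_2)^p = 6.490e-05·(0.016573)^1.8753 = 6.490e-05·0.000457976 ≈ 2.972e-08.

3.0e-8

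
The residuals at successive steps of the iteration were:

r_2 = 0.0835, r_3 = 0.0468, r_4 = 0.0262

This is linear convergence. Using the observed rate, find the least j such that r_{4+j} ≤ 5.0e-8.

Rate ρ ≈ r_4/r_3 = 0.0262/0.0468 = 0.5598.
After j more steps, r_{4+j} ≈ 0.0262·ρ^j; need ρ^j ≤ 5.0e-8/0.0262 = 1.9084e-06.
j ≥ ln(1.9084e-06)/ln(0.5598) = -13.1692/-0.58018 = 22.698.
So 23 more iterations are needed.

23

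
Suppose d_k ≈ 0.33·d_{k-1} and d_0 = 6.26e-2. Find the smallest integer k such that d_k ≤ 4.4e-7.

11

After k steps, d_k ≈ 6.26e-2·0.33^k.
Need 0.33^k ≤ 4.4e-7/6.26e-2 = 7.02875e-06.
k ≥ ln(7.02875e-06)/ln(0.33) = -11.8655/-1.10866 = 10.703.
Smallest integer k = 11.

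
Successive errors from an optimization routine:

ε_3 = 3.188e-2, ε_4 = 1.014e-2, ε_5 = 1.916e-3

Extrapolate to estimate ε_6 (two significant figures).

First estimate the order: p ≈ ln(ε_5/ε_4) / ln(ε_4/ε_3) = ln(1.916e-3/1.014e-2)/ln(1.014e-2/3.188e-2) = ln(0.188955)/ln(0.318068) ≈ 1.4546.
Then ε_6 ≈ ε_5·(ε_5/ε_4)^p = 1.916e-3·(0.188955)^1.4546 = 1.916e-3·0.0885913 ≈ 0.0001697.

1.7e-4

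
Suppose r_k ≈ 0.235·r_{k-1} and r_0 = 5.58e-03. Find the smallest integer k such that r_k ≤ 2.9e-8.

9

After k steps, r_k ≈ 5.58e-03·0.235^k.
Need 0.235^k ≤ 2.9e-8/5.58e-03 = 5.19713e-06.
k ≥ ln(5.19713e-06)/ln(0.235) = -12.1674/-1.44817 = 8.402.
Smallest integer k = 9.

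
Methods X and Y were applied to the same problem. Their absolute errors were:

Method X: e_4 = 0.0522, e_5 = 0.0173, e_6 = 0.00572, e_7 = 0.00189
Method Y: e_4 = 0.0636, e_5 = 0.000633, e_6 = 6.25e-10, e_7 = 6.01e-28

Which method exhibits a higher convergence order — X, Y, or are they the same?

Method X: p ≈ ln(0.00189/0.00572)/ln(0.00572/0.0173) ≈ 1.00.
Method Y: p ≈ ln(6.01e-28/6.25e-10)/ln(6.25e-10/0.000633) ≈ 3.00.
Method Y has the higher order (≈3.0 vs ≈1.0).

Y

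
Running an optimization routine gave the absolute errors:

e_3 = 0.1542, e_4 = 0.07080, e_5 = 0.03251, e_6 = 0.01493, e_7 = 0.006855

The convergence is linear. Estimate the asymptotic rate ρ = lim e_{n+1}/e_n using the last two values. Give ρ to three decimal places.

0.459

ρ ≈ e_7/e_6 = 0.006855/0.01493 = 0.45914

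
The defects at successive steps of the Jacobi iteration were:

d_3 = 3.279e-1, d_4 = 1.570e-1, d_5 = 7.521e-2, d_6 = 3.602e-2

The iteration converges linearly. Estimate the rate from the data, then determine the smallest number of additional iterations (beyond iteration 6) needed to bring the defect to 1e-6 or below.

15

Rate ρ ≈ d_6/d_5 = 3.602e-2/7.521e-2 = 0.4789.
After j more steps, d_{6+j} ≈ 3.602e-2·ρ^j; need ρ^j ≤ 1e-6/3.602e-2 = 2.77624e-05.
j ≥ ln(2.77624e-05)/ln(0.4789) = -10.4918/-0.73626 = 14.250.
So 15 more iterations are needed.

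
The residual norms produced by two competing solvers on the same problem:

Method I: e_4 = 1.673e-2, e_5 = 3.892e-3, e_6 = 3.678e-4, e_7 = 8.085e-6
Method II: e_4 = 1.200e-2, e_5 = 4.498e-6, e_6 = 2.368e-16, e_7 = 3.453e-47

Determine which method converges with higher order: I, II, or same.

Method I: p ≈ ln(8.085e-6/3.678e-4)/ln(3.678e-4/3.892e-3) ≈ 1.62.
Method II: p ≈ ln(3.453e-47/2.368e-16)/ln(2.368e-16/4.498e-6) ≈ 3.00.
Method II has the higher order (≈3.0 vs ≈1.6).

II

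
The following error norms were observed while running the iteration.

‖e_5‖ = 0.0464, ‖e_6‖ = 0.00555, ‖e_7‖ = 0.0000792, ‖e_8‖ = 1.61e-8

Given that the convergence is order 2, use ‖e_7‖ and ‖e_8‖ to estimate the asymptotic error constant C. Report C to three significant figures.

2.57

C ≈ ‖e_8‖ / ‖e_7‖^2
  = 1.61e-8 / (0.0000792)^2
  = 1.61e-8 / 6.27264e-09 ≈ 2.5667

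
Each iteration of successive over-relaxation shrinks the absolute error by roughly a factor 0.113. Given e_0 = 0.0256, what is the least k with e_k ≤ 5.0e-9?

After k steps, e_k ≈ 0.0256·0.113^k.
Need 0.113^k ≤ 5.0e-9/0.0256 = 1.95312e-07.
k ≥ ln(1.95312e-07)/ln(0.113) = -15.4487/-2.18037 = 7.085.
Smallest integer k = 8.

8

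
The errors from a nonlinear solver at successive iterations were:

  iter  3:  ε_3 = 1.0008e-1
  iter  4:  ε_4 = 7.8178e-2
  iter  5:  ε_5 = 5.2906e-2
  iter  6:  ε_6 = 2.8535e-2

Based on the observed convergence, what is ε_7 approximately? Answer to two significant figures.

1.1e-2

First estimate the order: p ≈ ln(ε_6/ε_5) / ln(ε_5/ε_4) = ln(2.8535e-2/5.2906e-2)/ln(5.2906e-2/7.8178e-2) = ln(0.539353)/ln(0.676738) ≈ 1.5811.
Then ε_7 ≈ ε_6·(ε_6/ε_5)^p = 2.8535e-2·(0.539353)^1.5811 = 2.8535e-2·0.37676 ≈ 0.01075.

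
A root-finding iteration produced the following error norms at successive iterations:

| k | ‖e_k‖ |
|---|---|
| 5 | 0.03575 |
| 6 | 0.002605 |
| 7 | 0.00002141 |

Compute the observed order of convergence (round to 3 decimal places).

1.833

p ≈ ln(‖e_7‖/‖e_6‖) / ln(‖e_6‖/‖e_5‖)
  = ln(0.00002141/0.002605) / ln(0.002605/0.03575)
  = ln(0.00821881) / ln(0.0728671)
  = -4.801330 / -2.619118 ≈ 1.833186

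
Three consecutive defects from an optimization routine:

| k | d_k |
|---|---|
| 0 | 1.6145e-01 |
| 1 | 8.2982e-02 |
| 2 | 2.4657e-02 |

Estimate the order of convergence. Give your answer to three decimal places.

p ≈ ln(d_2/d_1) / ln(d_1/d_0)
  = ln(2.4657e-02/8.2982e-02) / ln(8.2982e-02/1.6145e-01)
  = ln(0.297137) / ln(0.51398)
  = -1.213562 / -0.665571 ≈ 1.823340

1.823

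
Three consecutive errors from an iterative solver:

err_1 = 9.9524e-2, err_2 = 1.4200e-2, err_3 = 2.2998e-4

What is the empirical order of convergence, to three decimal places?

2.117

p ≈ ln(err_3/err_2) / ln(err_2/err_1)
  = ln(2.2998e-4/1.4200e-2) / ln(1.4200e-2/9.9524e-2)
  = ln(0.0161958) / ln(0.142679)
  = -4.123003 / -1.947158 ≈ 2.117447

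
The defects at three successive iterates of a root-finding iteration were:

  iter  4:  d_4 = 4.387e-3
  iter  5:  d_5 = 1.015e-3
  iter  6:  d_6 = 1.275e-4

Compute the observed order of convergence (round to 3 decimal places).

p ≈ ln(d_6/d_5) / ln(d_5/d_4)
  = ln(1.275e-4/1.015e-3) / ln(1.015e-3/4.387e-3)
  = ln(0.125616) / ln(0.231365)
  = -2.074526 / -1.463759 ≈ 1.417259

1.417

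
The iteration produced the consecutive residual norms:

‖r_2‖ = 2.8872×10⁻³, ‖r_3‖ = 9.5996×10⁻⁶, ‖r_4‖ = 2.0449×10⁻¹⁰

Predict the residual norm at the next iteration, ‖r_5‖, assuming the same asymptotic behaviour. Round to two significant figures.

First estimate the order: p ≈ ln(‖r_4‖/‖r_3‖) / ln(‖r_3‖/‖r_2‖) = ln(2.0449×10⁻¹⁰/9.5996×10⁻⁶)/ln(9.5996×10⁻⁶/2.8872×10⁻³) = ln(2.13019e-05)/ln(0.00332488) ≈ 1.8851.
Then ‖r_5‖ ≈ ‖r_4‖·(‖r_4‖/‖r_3‖)^p = 2.0449×10⁻¹⁰·(2.13019e-05)^1.8851 = 2.0449×10⁻¹⁰·1.56171e-09 ≈ 3.194e-19.

3.2e-19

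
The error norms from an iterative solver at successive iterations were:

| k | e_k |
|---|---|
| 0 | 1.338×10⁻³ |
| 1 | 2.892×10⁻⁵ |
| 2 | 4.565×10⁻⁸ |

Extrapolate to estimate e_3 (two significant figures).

First estimate the order: p ≈ ln(e_2/e_1) / ln(e_1/e_0) = ln(4.565×10⁻⁸/2.892×10⁻⁵)/ln(2.892×10⁻⁵/1.338×10⁻³) = ln(0.00157849)/ln(0.0216143) ≈ 1.6825.
Then e_3 ≈ e_2·(e_2/e_1)^p = 4.565×10⁻⁸·(0.00157849)^1.6825 = 4.565×10⁻⁸·1.93215e-05 ≈ 8.82e-13.

8.8e-13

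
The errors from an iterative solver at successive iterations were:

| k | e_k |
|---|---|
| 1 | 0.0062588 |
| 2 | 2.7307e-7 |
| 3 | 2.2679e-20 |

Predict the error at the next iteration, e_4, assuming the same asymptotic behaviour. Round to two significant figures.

First estimate the order: p ≈ ln(e_3/e_2) / ln(e_2/e_1) = ln(2.2679e-20/2.7307e-7)/ln(2.7307e-7/0.0062588) = ln(8.3052e-14)/ln(4.36298e-05) ≈ 3.0000.
Then e_4 ≈ e_3·(e_3/e_2)^p = 2.2679e-20·(8.3052e-14)^3.0000 = 2.2679e-20·5.72862e-40 ≈ 1.299e-59.

1.3e-59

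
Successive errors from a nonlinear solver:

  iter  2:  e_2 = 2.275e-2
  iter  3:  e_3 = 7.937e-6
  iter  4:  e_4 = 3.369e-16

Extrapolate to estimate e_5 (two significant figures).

First estimate the order: p ≈ ln(e_4/e_3) / ln(e_3/e_2) = ln(3.369e-16/7.937e-6)/ln(7.937e-6/2.275e-2) = ln(4.24468e-11)/ln(0.000348879) ≈ 3.0001.
Then e_5 ≈ e_4·(e_4/e_3)^p = 3.369e-16·(4.24468e-11)^3.0001 = 3.369e-16·7.62953e-32 ≈ 2.57e-47.

2.6e-47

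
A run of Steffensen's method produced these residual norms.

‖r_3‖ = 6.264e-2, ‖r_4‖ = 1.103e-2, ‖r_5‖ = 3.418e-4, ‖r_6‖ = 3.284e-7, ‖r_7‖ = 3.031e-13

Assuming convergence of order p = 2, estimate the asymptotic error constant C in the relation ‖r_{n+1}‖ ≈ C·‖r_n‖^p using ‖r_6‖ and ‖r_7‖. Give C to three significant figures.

C ≈ ‖r_7‖ / ‖r_6‖^2
  = 3.031e-13 / (3.284e-7)^2
  = 3.031e-13 / 1.07847e-13 ≈ 2.8105

2.81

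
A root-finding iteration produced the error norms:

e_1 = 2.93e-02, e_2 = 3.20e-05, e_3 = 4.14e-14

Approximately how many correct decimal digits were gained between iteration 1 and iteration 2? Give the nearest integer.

3

Digits gained ≈ log₁₀(e_1/e_2) = log₁₀(2.93e-02/3.20e-05) = log₁₀(915.625) ≈ 2.962.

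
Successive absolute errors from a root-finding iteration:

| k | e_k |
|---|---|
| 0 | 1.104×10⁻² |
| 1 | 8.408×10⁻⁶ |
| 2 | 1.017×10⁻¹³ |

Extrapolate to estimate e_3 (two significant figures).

8.0e-34

First estimate the order: p ≈ ln(e_2/e_1) / ln(e_1/e_0) = ln(1.017×10⁻¹³/8.408×10⁻⁶)/ln(8.408×10⁻⁶/1.104×10⁻²) = ln(1.20956e-08)/ln(0.000761594) ≈ 2.5390.
Then e_3 ≈ e_2·(e_2/e_1)^p = 1.017×10⁻¹³·(1.20956e-08)^2.5390 = 1.017×10⁻¹³·7.90298e-21 ≈ 8.037e-34.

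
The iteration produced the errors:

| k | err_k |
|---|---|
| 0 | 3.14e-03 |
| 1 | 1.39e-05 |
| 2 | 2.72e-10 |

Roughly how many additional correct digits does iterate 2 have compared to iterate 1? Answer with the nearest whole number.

5

Digits gained ≈ log₁₀(err_1/err_2) = log₁₀(1.39e-05/2.72e-10) = log₁₀(51102.9) ≈ 4.708.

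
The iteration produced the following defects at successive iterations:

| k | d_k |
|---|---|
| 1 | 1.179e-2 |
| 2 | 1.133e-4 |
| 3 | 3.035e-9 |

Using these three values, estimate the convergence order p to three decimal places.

p ≈ ln(d_3/d_2) / ln(d_2/d_1)
  = ln(3.035e-9/1.133e-4) / ln(1.133e-4/1.179e-2)
  = ln(2.67873e-05) / ln(0.00960984)
  = -10.527583 / -4.644968 ≈ 2.266449

2.266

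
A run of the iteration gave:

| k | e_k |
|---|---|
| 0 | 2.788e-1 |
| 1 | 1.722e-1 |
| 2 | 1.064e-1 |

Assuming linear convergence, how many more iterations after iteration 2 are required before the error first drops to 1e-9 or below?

39

Rate ρ ≈ e_2/e_1 = 1.064e-1/1.722e-1 = 0.6179.
After j more steps, e_{2+j} ≈ 1.064e-1·ρ^j; need ρ^j ≤ 1e-9/1.064e-1 = 9.3985e-09.
j ≥ ln(9.3985e-09)/ln(0.6179) = -18.4827/-0.48143 = 38.391.
So 39 more iterations are needed.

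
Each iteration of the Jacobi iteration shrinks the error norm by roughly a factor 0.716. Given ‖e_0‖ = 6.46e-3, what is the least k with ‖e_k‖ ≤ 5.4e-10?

After k steps, ‖e_k‖ ≈ 6.46e-3·0.716^k.
Need 0.716^k ≤ 5.4e-10/6.46e-3 = 8.35913e-08.
k ≥ ln(8.35913e-08)/ln(0.716) = -16.2973/-0.33408 = 48.783.
Smallest integer k = 49.

49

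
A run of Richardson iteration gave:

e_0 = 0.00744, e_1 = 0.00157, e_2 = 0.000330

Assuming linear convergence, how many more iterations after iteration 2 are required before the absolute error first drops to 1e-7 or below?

6

Rate ρ ≈ e_2/e_1 = 0.000330/0.00157 = 0.2102.
After j more steps, e_{2+j} ≈ 0.000330·ρ^j; need ρ^j ≤ 1e-7/0.000330 = 0.00030303.
j ≥ ln(0.00030303)/ln(0.2102) = -8.1017/-1.55970 = 5.194.
So 6 more iterations are needed.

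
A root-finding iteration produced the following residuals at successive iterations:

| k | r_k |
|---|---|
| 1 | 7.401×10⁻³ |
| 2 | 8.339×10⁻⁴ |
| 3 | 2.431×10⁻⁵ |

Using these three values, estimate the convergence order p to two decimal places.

1.62

p ≈ ln(r_3/r_2) / ln(r_2/r_1)
  = ln(2.431×10⁻⁵/8.339×10⁻⁴) / ln(8.339×10⁻⁴/7.401×10⁻³)
  = ln(0.0291522) / ln(0.112674)
  = -3.53522 / -2.18326 ≈ 1.61924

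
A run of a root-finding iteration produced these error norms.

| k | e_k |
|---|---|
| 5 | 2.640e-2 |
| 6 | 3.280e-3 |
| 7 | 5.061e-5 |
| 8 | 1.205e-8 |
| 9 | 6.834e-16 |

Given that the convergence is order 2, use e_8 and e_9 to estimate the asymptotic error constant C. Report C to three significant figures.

C ≈ e_9 / e_8^2
  = 6.834e-16 / (1.205e-8)^2
  = 6.834e-16 / 1.45203e-16 ≈ 4.7065

4.71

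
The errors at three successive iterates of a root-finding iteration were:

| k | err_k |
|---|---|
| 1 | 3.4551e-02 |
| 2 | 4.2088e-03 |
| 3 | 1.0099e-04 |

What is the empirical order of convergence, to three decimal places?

1.772

p ≈ ln(err_3/err_2) / ln(err_2/err_1)
  = ln(1.0099e-04/4.2088e-03) / ln(4.2088e-03/3.4551e-02)
  = ln(0.023995) / ln(0.121814)
  = -3.729910 / -2.105260 ≈ 1.771710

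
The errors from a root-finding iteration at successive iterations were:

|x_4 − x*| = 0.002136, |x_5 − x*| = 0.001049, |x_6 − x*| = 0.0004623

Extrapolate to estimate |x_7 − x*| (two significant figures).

1.8e-4

First estimate the order: p ≈ ln(|x_6 − x*|/|x_5 − x*|) / ln(|x_5 − x*|/|x_4 − x*|) = ln(0.0004623/0.001049)/ln(0.001049/0.002136) = ln(0.440705)/ln(0.491105) ≈ 1.1523.
Then |x_7 − x*| ≈ |x_6 − x*|·(|x_6 − x*|/|x_5 − x*|)^p = 0.0004623·(0.440705)^1.1523 = 0.0004623·0.389002 ≈ 0.0001798.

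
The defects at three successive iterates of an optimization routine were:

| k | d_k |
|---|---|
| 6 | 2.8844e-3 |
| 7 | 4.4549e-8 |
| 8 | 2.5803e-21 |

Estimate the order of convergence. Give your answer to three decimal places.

2.751

p ≈ ln(d_8/d_7) / ln(d_7/d_6)
  = ln(2.5803e-21/4.4549e-8) / ln(4.4549e-8/2.8844e-3)
  = ln(5.79205e-14) / ln(1.54448e-05)
  = -30.479705 / -11.078238 ≈ 2.751313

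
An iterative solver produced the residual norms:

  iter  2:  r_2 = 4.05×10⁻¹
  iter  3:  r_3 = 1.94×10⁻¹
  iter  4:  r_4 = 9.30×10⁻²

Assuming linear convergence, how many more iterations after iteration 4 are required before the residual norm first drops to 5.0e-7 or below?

Rate ρ ≈ r_4/r_3 = 9.30×10⁻²/1.94×10⁻¹ = 0.4794.
After j more steps, r_{4+j} ≈ 9.30×10⁻²·ρ^j; need ρ^j ≤ 5.0e-7/9.30×10⁻² = 5.37634e-06.
j ≥ ln(5.37634e-06)/ln(0.4794) = -12.1335/-0.73522 = 16.503.
So 17 more iterations are needed.

17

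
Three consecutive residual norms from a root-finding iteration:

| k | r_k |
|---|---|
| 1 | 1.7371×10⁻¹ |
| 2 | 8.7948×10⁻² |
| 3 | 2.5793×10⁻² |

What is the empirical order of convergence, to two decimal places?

1.80

p ≈ ln(r_3/r_2) / ln(r_2/r_1)
  = ln(2.5793×10⁻²/8.7948×10⁻²) / ln(8.7948×10⁻²/1.7371×10⁻¹)
  = ln(0.293276) / ln(0.506292)
  = -1.22664 / -0.68064 ≈ 1.80219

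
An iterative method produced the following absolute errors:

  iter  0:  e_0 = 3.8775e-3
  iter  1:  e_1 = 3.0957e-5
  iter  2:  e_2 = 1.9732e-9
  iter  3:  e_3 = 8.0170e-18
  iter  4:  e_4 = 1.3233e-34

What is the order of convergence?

2

Consecutive ratios: e_4/e_3 = 1.3233e-34/8.0170e-18 = 1.65062e-17, e_3/e_2 = 8.0170e-18/1.9732e-9 = 4.06294e-09.
p ≈ ln(1.65062e-17)/ln(4.06294e-09) = -38.6428/-19.3214 ≈ 2.00.
So the convergence is quadratic (order 2).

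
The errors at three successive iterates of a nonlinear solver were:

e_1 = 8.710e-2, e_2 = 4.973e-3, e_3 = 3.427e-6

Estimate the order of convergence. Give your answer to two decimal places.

2.54

p ≈ ln(e_3/e_2) / ln(e_2/e_1)
  = ln(3.427e-6/4.973e-3) / ln(4.973e-3/8.710e-2)
  = ln(0.000689121) / ln(0.0570953)
  = -7.28009 / -2.86303 ≈ 2.54279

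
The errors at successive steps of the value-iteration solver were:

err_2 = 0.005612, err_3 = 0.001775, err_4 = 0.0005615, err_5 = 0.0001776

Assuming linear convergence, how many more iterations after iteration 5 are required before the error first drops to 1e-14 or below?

Rate ρ ≈ err_5/err_4 = 0.0001776/0.0005615 = 0.3163.
After j more steps, err_{5+j} ≈ 0.0001776·ρ^j; need ρ^j ≤ 1e-14/0.0001776 = 5.63063e-11.
j ≥ ln(5.63063e-11)/ln(0.3163) = -23.6002/-1.15106 = 20.503.
So 21 more iterations are needed.

21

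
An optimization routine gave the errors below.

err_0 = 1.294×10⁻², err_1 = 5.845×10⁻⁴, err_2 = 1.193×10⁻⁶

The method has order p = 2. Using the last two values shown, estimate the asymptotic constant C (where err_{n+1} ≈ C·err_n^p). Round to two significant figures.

C ≈ err_2 / err_1^2
  = 1.193×10⁻⁶ / (5.845×10⁻⁴)^2
  = 1.193×10⁻⁶ / 3.4164e-07 ≈ 3.492

3.5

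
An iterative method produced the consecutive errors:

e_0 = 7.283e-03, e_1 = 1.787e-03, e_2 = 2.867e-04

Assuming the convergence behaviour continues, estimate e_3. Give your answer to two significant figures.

First estimate the order: p ≈ ln(e_2/e_1) / ln(e_1/e_0) = ln(2.867e-04/1.787e-03)/ln(1.787e-03/7.283e-03) = ln(0.160436)/ln(0.245366) ≈ 1.3024.
Then e_3 ≈ e_2·(e_2/e_1)^p = 2.867e-04·(0.160436)^1.3024 = 2.867e-04·0.092254 ≈ 2.645e-05.

2.6e-5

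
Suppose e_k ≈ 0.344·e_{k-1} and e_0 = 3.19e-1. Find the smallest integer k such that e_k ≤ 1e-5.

10

After k steps, e_k ≈ 3.19e-1·0.344^k.
Need 0.344^k ≤ 1e-5/3.19e-1 = 3.1348e-05.
k ≥ ln(3.1348e-05)/ln(0.344) = -10.3704/-1.06711 = 9.718.
Smallest integer k = 10.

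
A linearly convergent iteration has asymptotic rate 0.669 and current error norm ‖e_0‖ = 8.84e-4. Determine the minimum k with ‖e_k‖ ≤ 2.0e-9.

After k steps, ‖e_k‖ ≈ 8.84e-4·0.669^k.
Need 0.669^k ≤ 2.0e-9/8.84e-4 = 2.26244e-06.
k ≥ ln(2.26244e-06)/ln(0.669) = -12.9991/-0.40197 = 32.338.
Smallest integer k = 33.

33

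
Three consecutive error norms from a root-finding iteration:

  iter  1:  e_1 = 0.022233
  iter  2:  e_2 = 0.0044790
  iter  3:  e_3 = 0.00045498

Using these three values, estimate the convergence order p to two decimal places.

p ≈ ln(e_3/e_2) / ln(e_2/e_1)
  = ln(0.00045498/0.0044790) / ln(0.0044790/0.022233)
  = ln(0.101581) / ln(0.201457)
  = -2.28690 / -1.60218 ≈ 1.42737

1.43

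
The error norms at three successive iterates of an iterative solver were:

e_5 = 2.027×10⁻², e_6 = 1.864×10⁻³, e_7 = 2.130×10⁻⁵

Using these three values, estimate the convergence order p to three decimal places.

p ≈ ln(e_7/e_6) / ln(e_6/e_5)
  = ln(2.130×10⁻⁵/1.864×10⁻³) / ln(1.864×10⁻³/2.027×10⁻²)
  = ln(0.011427) / ln(0.0919586)
  = -4.471776 / -2.386417 ≈ 1.873845

1.874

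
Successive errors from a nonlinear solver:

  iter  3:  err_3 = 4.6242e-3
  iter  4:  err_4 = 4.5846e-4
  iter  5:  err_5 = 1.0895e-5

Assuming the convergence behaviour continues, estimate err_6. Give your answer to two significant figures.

First estimate the order: p ≈ ln(err_5/err_4) / ln(err_4/err_3) = ln(1.0895e-5/4.5846e-4)/ln(4.5846e-4/4.6242e-3) = ln(0.0237643)/ln(0.0991436) ≈ 1.6180.
Then err_6 ≈ err_5·(err_5/err_4)^p = 1.0895e-5·(0.0237643)^1.6180 = 1.0895e-5·0.00235639 ≈ 2.567e-08.

2.6e-8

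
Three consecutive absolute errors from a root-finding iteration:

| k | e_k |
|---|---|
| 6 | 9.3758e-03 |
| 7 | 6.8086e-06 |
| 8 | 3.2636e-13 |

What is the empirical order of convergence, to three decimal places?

2.332

p ≈ ln(e_8/e_7) / ln(e_7/e_6)
  = ln(3.2636e-13/6.8086e-06) / ln(6.8086e-06/9.3758e-03)
  = ln(4.79335e-08) / ln(0.000726189)
  = -16.853451 / -7.227700 ≈ 2.331786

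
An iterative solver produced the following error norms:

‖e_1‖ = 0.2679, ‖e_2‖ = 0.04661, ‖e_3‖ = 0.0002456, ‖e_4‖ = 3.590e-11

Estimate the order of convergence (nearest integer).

3

Consecutive ratios: ‖e_4‖/‖e_3‖ = 3.590e-11/0.0002456 = 1.46173e-07, ‖e_3‖/‖e_2‖ = 0.0002456/0.04661 = 0.00526926.
p ≈ ln(1.46173e-07)/ln(0.00526926) = -15.7385/-5.2459 ≈ 3.00.
So the convergence is cubic (order 3).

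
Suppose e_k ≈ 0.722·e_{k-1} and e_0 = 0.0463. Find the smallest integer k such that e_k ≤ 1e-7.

After k steps, e_k ≈ 0.0463·0.722^k.
Need 0.722^k ≤ 1e-7/0.0463 = 2.15983e-06.
k ≥ ln(2.15983e-06)/ln(0.722) = -13.0455/-0.32573 = 40.050.
Smallest integer k = 41.

41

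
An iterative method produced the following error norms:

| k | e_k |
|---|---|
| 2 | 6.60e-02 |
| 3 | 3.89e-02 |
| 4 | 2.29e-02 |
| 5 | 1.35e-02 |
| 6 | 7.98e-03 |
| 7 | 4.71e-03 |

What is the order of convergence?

1

Consecutive ratios: e_7/e_6 = 4.71e-03/7.98e-03 = 0.590226, e_6/e_5 = 7.98e-03/1.35e-02 = 0.591111.
p ≈ ln(0.590226)/ln(0.591111) = -0.5273/-0.5258 ≈ 1.00.
So the convergence is linear (order 1).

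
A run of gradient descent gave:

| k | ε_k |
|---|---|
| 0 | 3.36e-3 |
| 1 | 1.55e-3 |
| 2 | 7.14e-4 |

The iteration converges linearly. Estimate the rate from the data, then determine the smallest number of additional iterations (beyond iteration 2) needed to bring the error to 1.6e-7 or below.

11

Rate ρ ≈ ε_2/ε_1 = 7.14e-4/1.55e-3 = 0.4606.
After j more steps, ε_{2+j} ≈ 7.14e-4·ρ^j; need ρ^j ≤ 1.6e-7/7.14e-4 = 0.00022409.
j ≥ ln(0.00022409)/ln(0.4606) = -8.4035/-0.77523 = 10.840.
So 11 more iterations are needed.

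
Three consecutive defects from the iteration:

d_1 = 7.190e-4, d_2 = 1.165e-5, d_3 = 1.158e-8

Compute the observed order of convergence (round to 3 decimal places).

p ≈ ln(d_3/d_2) / ln(d_2/d_1)
  = ln(1.158e-8/1.165e-5) / ln(1.165e-5/7.190e-4)
  = ln(0.000993991) / ln(0.0162031)
  = -6.913782 / -4.122553 ≈ 1.677063

1.677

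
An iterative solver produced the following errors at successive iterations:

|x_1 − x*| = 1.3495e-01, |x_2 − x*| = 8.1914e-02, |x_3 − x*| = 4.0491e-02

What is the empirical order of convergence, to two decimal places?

1.41

p ≈ ln(|x_3 − x*|/|x_2 − x*|) / ln(|x_2 − x*|/|x_1 − x*|)
  = ln(4.0491e-02/8.1914e-02) / ln(8.1914e-02/1.3495e-01)
  = ln(0.494311) / ln(0.606995)
  = -0.70459 / -0.49923 ≈ 1.41135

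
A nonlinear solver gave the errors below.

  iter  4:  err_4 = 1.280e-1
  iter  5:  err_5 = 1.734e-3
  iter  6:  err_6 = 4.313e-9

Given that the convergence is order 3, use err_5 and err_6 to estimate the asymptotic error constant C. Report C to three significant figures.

0.827

C ≈ err_6 / err_5^3
  = 4.313e-9 / (1.734e-3)^3
  = 4.313e-9 / 5.21371e-09 ≈ 0.82724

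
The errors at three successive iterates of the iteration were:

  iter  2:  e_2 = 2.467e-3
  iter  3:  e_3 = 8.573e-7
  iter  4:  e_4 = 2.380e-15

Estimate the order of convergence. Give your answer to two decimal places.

p ≈ ln(e_4/e_3) / ln(e_3/e_2)
  = ln(2.380e-15/8.573e-7) / ln(8.573e-7/2.467e-3)
  = ln(2.77616e-09) / ln(0.000347507)
  = -19.70220 / -7.96473 ≈ 2.47368

2.47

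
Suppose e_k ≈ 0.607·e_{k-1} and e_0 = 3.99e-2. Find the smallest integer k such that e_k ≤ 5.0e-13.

51

After k steps, e_k ≈ 3.99e-2·0.607^k.
Need 0.607^k ≤ 5.0e-13/3.99e-2 = 1.25313e-11.
k ≥ ln(1.25313e-11)/ln(0.607) = -25.1028/-0.49923 = 50.283.
Smallest integer k = 51.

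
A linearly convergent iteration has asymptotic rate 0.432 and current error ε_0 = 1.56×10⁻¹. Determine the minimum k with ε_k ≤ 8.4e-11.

After k steps, ε_k ≈ 1.56×10⁻¹·0.432^k.
Need 0.432^k ≤ 8.4e-11/1.56×10⁻¹ = 5.38462e-10.
k ≥ ln(5.38462e-10)/ln(0.432) = -21.3423/-0.83933 = 25.428.
Smallest integer k = 26.

26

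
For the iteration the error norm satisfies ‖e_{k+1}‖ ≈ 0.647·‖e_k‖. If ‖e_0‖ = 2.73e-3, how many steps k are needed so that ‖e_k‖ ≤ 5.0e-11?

41

After k steps, ‖e_k‖ ≈ 2.73e-3·0.647^k.
Need 0.647^k ≤ 5.0e-11/2.73e-3 = 1.8315e-08.
k ≥ ln(1.8315e-08)/ln(0.647) = -17.8155/-0.43541 = 40.917.
Smallest integer k = 41.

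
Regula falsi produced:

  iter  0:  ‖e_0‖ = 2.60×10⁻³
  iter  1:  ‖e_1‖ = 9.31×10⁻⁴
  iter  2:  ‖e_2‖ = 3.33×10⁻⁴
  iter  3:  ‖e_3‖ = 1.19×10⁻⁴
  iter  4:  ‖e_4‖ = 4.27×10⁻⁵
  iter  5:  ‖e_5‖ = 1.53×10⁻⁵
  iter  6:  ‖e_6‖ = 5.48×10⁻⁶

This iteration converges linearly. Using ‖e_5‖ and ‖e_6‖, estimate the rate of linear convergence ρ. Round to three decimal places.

ρ ≈ ‖e_6‖/‖e_5‖ = 5.48×10⁻⁶/1.53×10⁻⁵ = 0.35817

0.358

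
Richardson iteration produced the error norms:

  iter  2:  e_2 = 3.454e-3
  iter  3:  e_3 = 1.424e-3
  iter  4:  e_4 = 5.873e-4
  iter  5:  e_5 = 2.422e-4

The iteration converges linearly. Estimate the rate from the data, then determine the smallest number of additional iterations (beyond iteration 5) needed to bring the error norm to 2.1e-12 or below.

21

Rate ρ ≈ e_5/e_4 = 2.422e-4/5.873e-4 = 0.4124.
After j more steps, e_{5+j} ≈ 2.422e-4·ρ^j; need ρ^j ≤ 2.1e-12/2.422e-4 = 8.67052e-09.
j ≥ ln(8.67052e-09)/ln(0.4124) = -18.5633/-0.88576 = 20.957.
So 21 more iterations are needed.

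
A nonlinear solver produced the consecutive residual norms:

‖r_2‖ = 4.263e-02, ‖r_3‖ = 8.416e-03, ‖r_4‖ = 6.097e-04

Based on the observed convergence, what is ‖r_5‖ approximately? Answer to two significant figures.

First estimate the order: p ≈ ln(‖r_4‖/‖r_3‖) / ln(‖r_3‖/‖r_2‖) = ln(6.097e-04/8.416e-03)/ln(8.416e-03/4.263e-02) = ln(0.0724453)/ln(0.19742) ≈ 1.6179.
Then ‖r_5‖ ≈ ‖r_4‖·(‖r_4‖/‖r_3‖)^p = 6.097e-04·(0.0724453)^1.6179 = 6.097e-04·0.014309 ≈ 8.724e-06.

8.7e-6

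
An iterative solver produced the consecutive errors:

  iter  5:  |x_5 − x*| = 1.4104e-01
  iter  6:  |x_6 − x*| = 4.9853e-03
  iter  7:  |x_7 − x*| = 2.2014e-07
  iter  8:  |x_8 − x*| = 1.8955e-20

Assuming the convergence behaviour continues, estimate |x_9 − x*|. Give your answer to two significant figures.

1.2e-59

First estimate the order: p ≈ ln(|x_8 − x*|/|x_7 − x*|) / ln(|x_7 − x*|/|x_6 − x*|) = ln(1.8955e-20/2.2014e-07)/ln(2.2014e-07/4.9853e-03) = ln(8.61043e-14)/ln(4.41578e-05) ≈ 3.0000.
Then |x_9 − x*| ≈ |x_8 − x*|·(|x_8 − x*|/|x_7 − x*|)^p = 1.8955e-20·(8.61043e-14)^3.0000 = 1.8955e-20·6.38373e-40 ≈ 1.21e-59.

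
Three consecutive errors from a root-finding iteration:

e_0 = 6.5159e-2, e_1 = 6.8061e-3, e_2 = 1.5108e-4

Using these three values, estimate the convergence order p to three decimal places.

p ≈ ln(e_2/e_1) / ln(e_1/e_0)
  = ln(1.5108e-4/6.8061e-3) / ln(6.8061e-3/6.5159e-2)
  = ln(0.0221977) / ln(0.104454)
  = -3.807767 / -2.259008 ≈ 1.685593

1.686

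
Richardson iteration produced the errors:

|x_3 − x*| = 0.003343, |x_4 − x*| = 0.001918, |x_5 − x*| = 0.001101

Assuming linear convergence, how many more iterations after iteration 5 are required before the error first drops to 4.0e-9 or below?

23

Rate ρ ≈ |x_5 − x*|/|x_4 − x*| = 0.001101/0.001918 = 0.5740.
After j more steps, |x_{5+j} − x*| ≈ 0.001101·ρ^j; need ρ^j ≤ 4.0e-9/0.001101 = 3.63306e-06.
j ≥ ln(3.63306e-06)/ln(0.5740) = -12.5254/-0.55513 = 22.563.
So 23 more iterations are needed.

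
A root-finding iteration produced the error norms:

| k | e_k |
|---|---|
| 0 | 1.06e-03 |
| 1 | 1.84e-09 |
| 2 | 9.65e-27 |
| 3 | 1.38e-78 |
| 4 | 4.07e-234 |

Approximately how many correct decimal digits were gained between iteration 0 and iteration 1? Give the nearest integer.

6

Digits gained ≈ log₁₀(e_0/e_1) = log₁₀(1.06e-03/1.84e-09) = log₁₀(576087) ≈ 5.760.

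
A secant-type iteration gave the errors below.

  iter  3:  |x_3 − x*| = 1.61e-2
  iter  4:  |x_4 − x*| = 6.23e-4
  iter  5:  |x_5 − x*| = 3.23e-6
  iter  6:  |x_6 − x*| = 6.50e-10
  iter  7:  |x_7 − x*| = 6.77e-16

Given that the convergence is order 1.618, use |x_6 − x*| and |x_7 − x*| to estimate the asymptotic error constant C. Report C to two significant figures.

0.50

C ≈ |x_7 − x*| / |x_6 − x*|^1.618
  = 6.77e-16 / (6.50e-10)^1.618
  = 6.77e-16 / 1.36551e-15 ≈ 0.49579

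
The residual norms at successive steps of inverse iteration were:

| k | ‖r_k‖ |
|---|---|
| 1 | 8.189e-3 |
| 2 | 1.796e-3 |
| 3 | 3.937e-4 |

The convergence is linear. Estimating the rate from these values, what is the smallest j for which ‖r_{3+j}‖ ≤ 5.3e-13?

14

Rate ρ ≈ ‖r_3‖/‖r_2‖ = 3.937e-4/1.796e-3 = 0.2192.
After j more steps, ‖r_{3+j}‖ ≈ 3.937e-4·ρ^j; need ρ^j ≤ 5.3e-13/3.937e-4 = 1.3462e-09.
j ≥ ln(1.3462e-09)/ln(0.2192) = -20.4260/-1.51777 = 13.458.
So 14 more iterations are needed.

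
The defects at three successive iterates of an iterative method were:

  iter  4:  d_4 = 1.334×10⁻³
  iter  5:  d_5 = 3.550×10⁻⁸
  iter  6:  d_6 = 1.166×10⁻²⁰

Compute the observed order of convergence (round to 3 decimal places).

p ≈ ln(d_6/d_5) / ln(d_5/d_4)
  = ln(1.166×10⁻²⁰/3.550×10⁻⁸) / ln(3.550×10⁻⁸/1.334×10⁻³)
  = ln(3.28451e-13) / ln(2.66117e-05)
  = -28.744389 / -10.534160 ≈ 2.728684

2.729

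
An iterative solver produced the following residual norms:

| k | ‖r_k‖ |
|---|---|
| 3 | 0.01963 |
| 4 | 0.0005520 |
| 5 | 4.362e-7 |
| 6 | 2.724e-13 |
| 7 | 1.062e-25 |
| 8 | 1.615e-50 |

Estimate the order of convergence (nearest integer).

Consecutive ratios: ‖r_8‖/‖r_7‖ = 1.615e-50/1.062e-25 = 1.52072e-25, ‖r_7‖/‖r_6‖ = 1.062e-25/2.724e-13 = 3.89868e-13.
p ≈ ln(1.52072e-25)/ln(3.89868e-13) = -57.1454/-28.5730 ≈ 2.00.
So the convergence is quadratic (order 2).

2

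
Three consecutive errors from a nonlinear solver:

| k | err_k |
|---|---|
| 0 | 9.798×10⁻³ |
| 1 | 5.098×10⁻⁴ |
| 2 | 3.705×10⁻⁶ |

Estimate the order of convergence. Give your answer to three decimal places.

p ≈ ln(err_2/err_1) / ln(err_1/err_0)
  = ln(3.705×10⁻⁶/5.098×10⁻⁴) / ln(5.098×10⁻⁴/9.798×10⁻³)
  = ln(0.00726756) / ln(0.052031)
  = -4.924335 / -2.955916 ≈ 1.665925

1.666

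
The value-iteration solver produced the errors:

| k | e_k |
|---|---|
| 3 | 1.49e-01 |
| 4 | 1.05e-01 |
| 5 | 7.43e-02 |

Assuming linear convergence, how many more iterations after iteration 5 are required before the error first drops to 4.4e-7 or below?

Rate ρ ≈ e_5/e_4 = 7.43e-02/1.05e-01 = 0.7076.
After j more steps, e_{5+j} ≈ 7.43e-02·ρ^j; need ρ^j ≤ 4.4e-7/7.43e-02 = 5.92194e-06.
j ≥ ln(5.92194e-06)/ln(0.7076) = -12.0368/-0.34588 = 34.801.
So 35 more iterations are needed.

35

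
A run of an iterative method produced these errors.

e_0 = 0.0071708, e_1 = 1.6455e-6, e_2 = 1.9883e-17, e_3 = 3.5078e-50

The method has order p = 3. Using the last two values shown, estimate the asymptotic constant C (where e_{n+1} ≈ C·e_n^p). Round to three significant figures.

4.46

C ≈ e_3 / e_2^3
  = 3.5078e-50 / (1.9883e-17)^3
  = 3.5078e-50 / 7.86042e-51 ≈ 4.4626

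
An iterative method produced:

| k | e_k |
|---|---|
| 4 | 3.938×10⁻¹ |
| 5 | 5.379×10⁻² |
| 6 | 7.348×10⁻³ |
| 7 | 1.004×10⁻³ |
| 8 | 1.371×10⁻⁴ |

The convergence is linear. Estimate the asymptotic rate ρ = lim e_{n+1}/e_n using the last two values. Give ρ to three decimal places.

0.137

ρ ≈ e_8/e_7 = 1.371×10⁻⁴/1.004×10⁻³ = 0.13655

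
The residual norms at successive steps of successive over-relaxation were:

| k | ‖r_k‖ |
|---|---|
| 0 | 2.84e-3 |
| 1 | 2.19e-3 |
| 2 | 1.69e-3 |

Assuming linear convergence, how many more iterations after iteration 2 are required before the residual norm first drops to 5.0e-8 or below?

Rate ρ ≈ ‖r_2‖/‖r_1‖ = 1.69e-3/2.19e-3 = 0.7717.
After j more steps, ‖r_{2+j}‖ ≈ 1.69e-3·ρ^j; need ρ^j ≤ 5.0e-8/1.69e-3 = 2.95858e-05.
j ≥ ln(2.95858e-05)/ln(0.7717) = -10.4282/-0.25916 = 40.238.
So 41 more iterations are needed.

41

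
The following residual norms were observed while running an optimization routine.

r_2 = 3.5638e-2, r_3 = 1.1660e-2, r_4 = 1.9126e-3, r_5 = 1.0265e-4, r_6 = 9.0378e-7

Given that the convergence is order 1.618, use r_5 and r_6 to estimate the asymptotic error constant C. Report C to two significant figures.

2.6

C ≈ r_6 / r_5^1.618
  = 9.0378e-7 / (1.0265e-4)^1.618
  = 9.0378e-7 / 3.51867e-07 ≈ 2.5685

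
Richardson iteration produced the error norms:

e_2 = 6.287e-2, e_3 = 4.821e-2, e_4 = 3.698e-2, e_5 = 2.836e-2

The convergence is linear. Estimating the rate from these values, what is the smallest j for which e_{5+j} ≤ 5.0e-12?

85

Rate ρ ≈ e_5/e_4 = 2.836e-2/3.698e-2 = 0.7669.
After j more steps, e_{5+j} ≈ 2.836e-2·ρ^j; need ρ^j ≤ 5.0e-12/2.836e-2 = 1.76305e-10.
j ≥ ln(1.76305e-10)/ln(0.7669) = -22.4588/-0.26540 = 84.622.
So 85 more iterations are needed.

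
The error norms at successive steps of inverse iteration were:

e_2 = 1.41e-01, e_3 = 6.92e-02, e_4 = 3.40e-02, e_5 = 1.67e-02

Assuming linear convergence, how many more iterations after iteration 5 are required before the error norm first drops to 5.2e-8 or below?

Rate ρ ≈ e_5/e_4 = 1.67e-02/3.40e-02 = 0.4912.
After j more steps, e_{5+j} ≈ 1.67e-02·ρ^j; need ρ^j ≤ 5.2e-8/1.67e-02 = 3.11377e-06.
j ≥ ln(3.11377e-06)/ln(0.4912) = -12.6797/-0.71090 = 17.836.
So 18 more iterations are needed.

18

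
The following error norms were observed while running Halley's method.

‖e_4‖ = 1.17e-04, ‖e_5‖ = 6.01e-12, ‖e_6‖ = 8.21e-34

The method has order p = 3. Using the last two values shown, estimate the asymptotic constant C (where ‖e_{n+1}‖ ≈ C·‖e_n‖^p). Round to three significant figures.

3.78

C ≈ ‖e_6‖ / ‖e_5‖^3
  = 8.21e-34 / (6.01e-12)^3
  = 8.21e-34 / 2.17082e-34 ≈ 3.782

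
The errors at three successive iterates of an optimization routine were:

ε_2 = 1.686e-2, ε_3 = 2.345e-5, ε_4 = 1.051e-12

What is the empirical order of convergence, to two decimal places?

2.57

p ≈ ln(ε_4/ε_3) / ln(ε_3/ε_2)
  = ln(1.051e-12/2.345e-5) / ln(2.345e-5/1.686e-2)
  = ln(4.48188e-08) / ln(0.00139087)
  = -16.92064 / -6.57783 ≈ 2.57237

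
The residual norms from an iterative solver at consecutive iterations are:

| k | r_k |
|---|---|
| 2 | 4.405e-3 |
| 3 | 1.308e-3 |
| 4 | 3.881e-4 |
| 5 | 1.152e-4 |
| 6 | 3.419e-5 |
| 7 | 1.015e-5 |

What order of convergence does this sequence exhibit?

Consecutive ratios: r_7/r_6 = 1.015e-5/3.419e-5 = 0.29687, r_6/r_5 = 3.419e-5/1.152e-4 = 0.296788.
p ≈ ln(0.29687)/ln(0.296788) = -1.2145/-1.2147 ≈ 1.00.
So the convergence is linear (order 1).

1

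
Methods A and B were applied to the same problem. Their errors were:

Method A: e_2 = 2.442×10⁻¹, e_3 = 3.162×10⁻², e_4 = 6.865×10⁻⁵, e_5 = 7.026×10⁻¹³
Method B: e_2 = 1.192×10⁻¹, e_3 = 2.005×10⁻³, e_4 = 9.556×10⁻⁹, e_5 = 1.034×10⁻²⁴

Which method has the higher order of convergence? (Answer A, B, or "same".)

same

Method A: p ≈ ln(7.026×10⁻¹³/6.865×10⁻⁵)/ln(6.865×10⁻⁵/3.162×10⁻²) ≈ 3.00.
Method B: p ≈ ln(1.034×10⁻²⁴/9.556×10⁻⁹)/ln(9.556×10⁻⁹/2.005×10⁻³) ≈ 3.00.
Both orders ≈ 3.0 — effectively the same.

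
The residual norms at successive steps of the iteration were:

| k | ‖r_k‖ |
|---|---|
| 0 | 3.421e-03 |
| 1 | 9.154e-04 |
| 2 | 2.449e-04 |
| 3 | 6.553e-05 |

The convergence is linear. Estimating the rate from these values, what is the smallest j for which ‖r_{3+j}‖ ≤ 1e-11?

Rate ρ ≈ ‖r_3‖/‖r_2‖ = 6.553e-05/2.449e-04 = 0.2676.
After j more steps, ‖r_{3+j}‖ ≈ 6.553e-05·ρ^j; need ρ^j ≤ 1e-11/6.553e-05 = 1.52602e-07.
j ≥ ln(1.52602e-07)/ln(0.2676) = -15.6954/-1.31826 = 11.906.
So 12 more iterations are needed.

12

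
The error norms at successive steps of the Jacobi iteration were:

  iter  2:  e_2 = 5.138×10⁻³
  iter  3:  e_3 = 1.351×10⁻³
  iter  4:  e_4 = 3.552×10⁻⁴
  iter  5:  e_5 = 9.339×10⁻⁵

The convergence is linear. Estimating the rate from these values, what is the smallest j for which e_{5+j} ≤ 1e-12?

Rate ρ ≈ e_5/e_4 = 9.339×10⁻⁵/3.552×10⁻⁴ = 0.2629.
After j more steps, e_{5+j} ≈ 9.339×10⁻⁵·ρ^j; need ρ^j ≤ 1e-12/9.339×10⁻⁵ = 1.07078e-08.
j ≥ ln(1.07078e-08)/ln(0.2629) = -18.3523/-1.33598 = 13.737.
So 14 more iterations are needed.

14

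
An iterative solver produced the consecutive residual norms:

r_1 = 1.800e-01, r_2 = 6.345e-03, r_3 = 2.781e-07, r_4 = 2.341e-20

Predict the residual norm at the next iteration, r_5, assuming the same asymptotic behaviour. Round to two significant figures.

1.4e-59

First estimate the order: p ≈ ln(r_4/r_3) / ln(r_3/r_2) = ln(2.341e-20/2.781e-07)/ln(2.781e-07/6.345e-03) = ln(8.41784e-14)/ln(4.38298e-05) ≈ 3.0000.
Then r_5 ≈ r_4·(r_4/r_3)^p = 2.341e-20·(8.41784e-14)^3.0000 = 2.341e-20·5.96488e-40 ≈ 1.396e-59.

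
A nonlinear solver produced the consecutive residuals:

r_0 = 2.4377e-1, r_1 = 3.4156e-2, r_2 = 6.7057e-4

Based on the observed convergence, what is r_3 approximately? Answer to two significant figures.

2.6e-7

First estimate the order: p ≈ ln(r_2/r_1) / ln(r_1/r_0) = ln(6.7057e-4/3.4156e-2)/ln(3.4156e-2/2.4377e-1) = ln(0.0196326)/ln(0.140116) ≈ 2.0000.
Then r_3 ≈ r_2·(r_2/r_1)^p = 6.7057e-4·(0.0196326)^2.0000 = 6.7057e-4·0.000385439 ≈ 2.585e-07.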